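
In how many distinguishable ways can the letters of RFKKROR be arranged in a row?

Letter multiplicities in RFKKROR: F×1, K×2, O×1, R×3.
The number of distinct arrangements is 7!/(3!·2!) = 5040/12 = 420.

420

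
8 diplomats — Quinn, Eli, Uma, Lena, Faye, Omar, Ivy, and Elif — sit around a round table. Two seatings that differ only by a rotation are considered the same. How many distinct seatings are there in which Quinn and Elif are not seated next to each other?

Without the restriction there are (7)! = 5040 seatings.
Seatings with Quinn beside Elif: treat them as a block with 2 internal orders, giving 2 × (6)! = 1440.
Subtracting, 5040 − 1440 = 3600.

3600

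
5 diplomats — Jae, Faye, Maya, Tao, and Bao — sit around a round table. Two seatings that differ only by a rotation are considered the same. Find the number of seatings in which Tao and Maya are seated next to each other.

12

Glue Tao and Maya into a block (2 internal orders). Seating 4 units around a circle gives (3)! arrangements.
So 2 × (3)! = 2 × 6 = 12.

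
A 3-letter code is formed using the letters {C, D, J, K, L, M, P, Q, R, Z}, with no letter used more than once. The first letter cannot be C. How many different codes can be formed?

The first letter has 10−1 = 9 choices (anything except C).
The remaining 2 letters are filled from the other 9 symbols without repetition: 9 × 8 = 72.
Total: 9 × 72 = 648.

648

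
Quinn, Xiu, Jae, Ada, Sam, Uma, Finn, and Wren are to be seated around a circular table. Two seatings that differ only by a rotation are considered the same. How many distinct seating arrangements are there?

Fix one person's seat to break rotational symmetry; the remaining 7 people can be arranged in (7)! = 5040 ways.

5040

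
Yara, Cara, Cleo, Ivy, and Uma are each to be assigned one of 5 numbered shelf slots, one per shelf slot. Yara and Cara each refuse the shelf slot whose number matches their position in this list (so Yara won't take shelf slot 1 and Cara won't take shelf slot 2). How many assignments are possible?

Let Aᵢ (for i ∈ {1, 2}) be the placements that put person i in their forbidden shelf slot. Any j of these fix j positions, leaving (5−j)! ways to fill the rest, and there are C(2,j) ways to pick which j.
By inclusion–exclusion, the number of valid placements is Σ_{j=0}^{2} (−1)^j C(2,j)·(5−j)!.
Computing: 120 − 48 + 6 = 78.

78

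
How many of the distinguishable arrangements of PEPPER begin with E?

With the first slot taken by E, it remains to arrange the other 5 letters (PPPER).
Those 5 letters have P appearing 3 times, giving (5)!/(3!) = 20.

20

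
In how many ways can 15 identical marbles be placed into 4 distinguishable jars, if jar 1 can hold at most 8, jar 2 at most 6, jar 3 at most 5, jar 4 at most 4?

Ignoring the caps, the number of non-negative solutions to x_1+…+x_4 = 15 is C(18,3) = 816.
Subtract solutions that violate a single cap (substitute x_i' = x_i − (cap_i+1)): x_1 ≥ 9 gives C(9,3) = 84; x_2 ≥ 7 gives C(11,3) = 165; x_3 ≥ 6 gives C(12,3) = 220; x_4 ≥ 5 gives C(13,3) = 286. Together 755.
Add back pairs where two caps are both exceeded: 0 + 1 + 4 + 10 + 20 + 35 = 70.
By inclusion–exclusion the count is 816 − 755 + 70 = 131.

131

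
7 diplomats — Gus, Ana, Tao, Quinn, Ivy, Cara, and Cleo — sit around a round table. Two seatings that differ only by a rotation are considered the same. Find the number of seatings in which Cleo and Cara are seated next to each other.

Treat {Cleo, Cara} as one unit (2 internal orders) and seat the resulting 6 units around the table: (5)! circular arrangements.
So 2 × (5)! = 2 × 120 = 240.

240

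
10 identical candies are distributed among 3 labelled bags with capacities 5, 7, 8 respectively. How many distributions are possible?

42

By stars and bars, unrestricted non-negative solutions to x_1+…+x_3 = 10 number C(10+2,2) = 66.
Subtract solutions that violate a single cap (substitute x_i' = x_i − (cap_i+1)): x_1 ≥ 6 gives C(6,2) = 15; x_2 ≥ 8 gives C(4,2) = 6; x_3 ≥ 9 gives C(3,2) = 3. Together 24.
No two caps can be exceeded simultaneously, so the pair terms are all 0.
By inclusion–exclusion the count is 66 − 24 + 0 = 42.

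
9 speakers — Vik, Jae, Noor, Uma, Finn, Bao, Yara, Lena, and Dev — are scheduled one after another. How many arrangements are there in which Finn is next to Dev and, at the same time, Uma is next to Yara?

Treat {Finn,Dev} as one block (2 orders) and {Uma,Yara} as another (2 orders).
That leaves 7 units to arrange: 2 × 2 × 7! = 4 × 5040 = 20160.

20160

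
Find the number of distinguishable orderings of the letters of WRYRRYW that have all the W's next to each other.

60

Treat the 2 copies of W as a single block. The multiset to arrange is then {WW, R, R, R, Y, Y}, 6 items in all.
That gives (6)!/(3!·2!) = 60 arrangements.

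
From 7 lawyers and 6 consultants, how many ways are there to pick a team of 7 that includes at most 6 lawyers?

1715

Split by how many lawyers are chosen (0 through 6).
Sum: C(7,0)·C(6,7) + C(7,1)·C(6,6) + C(7,2)·C(6,5) + C(7,3)·C(6,4) + C(7,4)·C(6,3) + C(7,5)·C(6,2) + C(7,6)·C(6,1) = 0 + 7 + 126 + 525 + 700 + 315 + 42 = 1715.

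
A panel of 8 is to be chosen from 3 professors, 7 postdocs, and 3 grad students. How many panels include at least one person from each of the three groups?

1197

Total 8-person selections from all 13: C(13,8) = 1287.
Subtract selections that omit an entire group: no professors → C(10,8) = 45; no postdocs → C(6,8) = 0; no grad students → C(10,8) = 45.
Add back selections omitting two groups (i.e. drawn from a single group): C(3,8) + C(7,8) + C(3,8) = 0.
By inclusion–exclusion: 1287 − 90 + 0 = 1197.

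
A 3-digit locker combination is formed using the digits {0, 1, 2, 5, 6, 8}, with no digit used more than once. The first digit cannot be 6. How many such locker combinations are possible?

100

The first digit has 6−1 = 5 choices (anything except 6).
The remaining 2 digits are filled from the other 5 symbols without repetition: 5 × 4 = 20.
Total: 5 × 20 = 100.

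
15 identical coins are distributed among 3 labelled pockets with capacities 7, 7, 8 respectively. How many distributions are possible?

Ignoring the caps, the number of non-negative solutions to x_1+…+x_3 = 15 is C(17,2) = 136.
Subtract solutions that violate a single cap (substitute x_i' = x_i − (cap_i+1)): x_1 ≥ 8 gives C(9,2) = 36; x_2 ≥ 8 gives C(9,2) = 36; x_3 ≥ 9 gives C(8,2) = 28. Together 100.
No two caps can be exceeded simultaneously, so the pair terms are all 0.
By inclusion–exclusion the count is 136 − 100 + 0 = 36.

36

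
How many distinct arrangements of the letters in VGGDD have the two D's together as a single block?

Treat the 2 copies of D as a single block. The multiset to arrange is then {DD, G, G, V}, 4 items in all.
That gives (4)!/(2!) = 12 arrangements.

12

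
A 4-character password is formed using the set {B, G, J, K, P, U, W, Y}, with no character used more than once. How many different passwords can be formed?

1680

This is a permutation of 4 out of 8: P(8,4) = 8!/4!.
That product is 8 × 7 × 6 × 5 = 1680.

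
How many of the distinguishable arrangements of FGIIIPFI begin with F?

With the first slot taken by F, it remains to arrange the other 7 letters (GIIIPFI).
Those 7 letters have I appearing 4 times, giving (7)!/(4!) = 210.

210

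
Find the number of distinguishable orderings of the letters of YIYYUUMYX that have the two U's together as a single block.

Treat the 2 copies of U as a single block. The multiset to arrange is then {UU, I, M, X, Y, Y, Y, Y}, 8 items in all.
That gives (8)!/(4!) = 1680 arrangements.

1680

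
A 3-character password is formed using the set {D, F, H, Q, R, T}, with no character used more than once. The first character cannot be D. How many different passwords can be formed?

The first character has 6−1 = 5 choices (anything except D).
The remaining 2 characters are filled from the other 5 symbols without repetition: 5 × 4 = 20.
Total: 5 × 20 = 100.

100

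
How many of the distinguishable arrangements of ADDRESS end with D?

Fix D in the last position and arrange the remaining 6 letters.
Those 6 letters have S appearing twice, giving (6)!/(2!) = 360.

360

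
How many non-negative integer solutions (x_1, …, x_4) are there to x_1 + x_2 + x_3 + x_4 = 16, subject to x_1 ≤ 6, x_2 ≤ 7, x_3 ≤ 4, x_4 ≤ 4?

54

By stars and bars, unrestricted non-negative solutions to x_1+…+x_4 = 16 number C(16+3,3) = 969.
Subtract solutions that violate a single cap (substitute x_i' = x_i − (cap_i+1)): x_1 ≥ 7 gives C(12,3) = 220; x_2 ≥ 8 gives C(11,3) = 165; x_3 ≥ 5 gives C(14,3) = 364; x_4 ≥ 5 gives C(14,3) = 364. Together 1113.
Add back pairs where two caps are both exceeded: 4 + 35 + 35 + 20 + 20 + 84 = 198.
By inclusion–exclusion the count is 969 − 1113 + 198 = 54.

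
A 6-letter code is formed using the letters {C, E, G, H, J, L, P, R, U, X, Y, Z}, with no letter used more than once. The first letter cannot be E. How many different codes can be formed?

609840

The first letter has 12−1 = 11 choices (anything except E).
The remaining 5 letters are filled from the other 11 symbols without repetition: 11 × 10 × 9 × 8 × 7 = 55440.
Total: 11 × 55440 = 609840.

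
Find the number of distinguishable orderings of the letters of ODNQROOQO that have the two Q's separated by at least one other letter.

Total arrangements of ODNQROOQO: 9!/(4!·2!) = 7560.
Arrangements with the Q's together: treat QQ as one letter, giving (8)!/(4!) = 1680.
Hence 7560 − 1680 = 5880.

5880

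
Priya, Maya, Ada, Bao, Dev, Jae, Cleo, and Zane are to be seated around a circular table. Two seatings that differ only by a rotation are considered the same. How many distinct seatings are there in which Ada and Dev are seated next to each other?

1440

Glue Ada and Dev into a block (2 internal orders). Seating 7 units around a circle gives (6)! arrangements.
So 2 × (6)! = 2 × 720 = 1440.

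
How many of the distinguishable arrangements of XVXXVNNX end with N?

105

Fix N in the last position and arrange the remaining 7 letters.
Those 7 letters have V appearing twice and X appearing 4 times, giving (7)!/(4!·2!) = 105.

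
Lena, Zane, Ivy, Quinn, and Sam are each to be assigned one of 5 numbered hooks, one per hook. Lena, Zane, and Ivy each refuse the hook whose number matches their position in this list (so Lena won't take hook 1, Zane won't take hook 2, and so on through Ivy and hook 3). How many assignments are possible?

64

Let Aᵢ (for i ∈ {1, 2, 3}) be the placements that put person i in their forbidden hook. Any j of these fix j positions, leaving (5−j)! ways to fill the rest, and there are C(3,j) ways to pick which j.
By inclusion–exclusion, the number of valid placements is Σ_{j=0}^{3} (−1)^j C(3,j)·(5−j)!.
Computing: 120 − 72 + 18 − 2 = 64.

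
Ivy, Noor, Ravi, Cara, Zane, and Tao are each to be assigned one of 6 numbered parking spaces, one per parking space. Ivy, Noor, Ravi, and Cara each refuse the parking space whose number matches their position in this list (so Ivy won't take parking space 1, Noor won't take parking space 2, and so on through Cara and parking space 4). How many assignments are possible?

Let Aᵢ (for 1 ≤ i ≤ 4) be the placements that put person i in their forbidden parking space. Any j of these fix j positions, leaving (6−j)! ways to fill the rest, and there are C(4,j) ways to pick which j.
By inclusion–exclusion, the number of valid placements is Σ_{j=0}^{4} (−1)^j C(4,j)·(6−j)!.
Computing: 720 − 480 + 144 − 24 + 2 = 362.

362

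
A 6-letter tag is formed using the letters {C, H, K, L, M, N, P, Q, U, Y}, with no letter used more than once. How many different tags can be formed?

Choose and order 6 of the 10 symbols: the first letter has 10 options, the next 9, and so on down to 5.
That product is 10 × 9 × 8 × 7 × 6 × 5 = 151200.

151200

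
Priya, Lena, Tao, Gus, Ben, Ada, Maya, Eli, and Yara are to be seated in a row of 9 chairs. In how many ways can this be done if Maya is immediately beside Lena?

80640

Treat {Maya, Lena} as a single unit. There are 8 units to order, and the pair itself can be ordered 2 ways.
That gives 2 × 8! = 2 × 40320 = 80640.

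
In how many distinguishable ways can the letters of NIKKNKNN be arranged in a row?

280

Letter multiplicities in NIKKNKNN: I×1, K×3, N×4.
The number of distinct arrangements is 8!/(4!·3!) = 40320/144 = 280.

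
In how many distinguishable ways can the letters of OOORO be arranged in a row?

5

The 5 letters of OOORO have repeats: O appearing 4 times.
Dividing 5! = 120 by 4! = 24 for the repeated letters gives 5.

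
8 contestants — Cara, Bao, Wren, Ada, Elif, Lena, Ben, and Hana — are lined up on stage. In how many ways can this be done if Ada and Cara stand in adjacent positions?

10080

Glue Ada and Cara into one block (2 internal orders), leaving 7 units to arrange in a row.
That gives 2 × 7! = 2 × 5040 = 10080.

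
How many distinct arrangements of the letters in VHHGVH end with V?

Fix V in the last position and arrange the remaining 5 letters.
Those 5 letters have H appearing 3 times, giving (5)!/(3!) = 20.

20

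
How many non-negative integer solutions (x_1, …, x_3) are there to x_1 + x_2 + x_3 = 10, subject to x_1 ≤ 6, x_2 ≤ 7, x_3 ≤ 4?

29

Without the upper bounds there are C(12,2) = 66 ways to split 10 among 3 variables.
Subtract solutions that violate a single cap (substitute x_i' = x_i − (cap_i+1)): x_1 ≥ 7 gives C(5,2) = 10; x_2 ≥ 8 gives C(4,2) = 6; x_3 ≥ 5 gives C(7,2) = 21. Together 37.
No two caps can be exceeded simultaneously, so the pair terms are all 0.
By inclusion–exclusion the count is 66 − 37 + 0 = 29.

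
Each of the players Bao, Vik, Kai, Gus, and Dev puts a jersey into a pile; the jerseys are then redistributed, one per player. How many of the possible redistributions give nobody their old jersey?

44

Count assignments avoiding every fixed point. For any j of the 5 players fixed to their old jersey, the other 5−j can be arranged in (5−j)! ways.
By inclusion–exclusion this is Σ_{j=0}^{5} (−1)^j C(5,j)·(5−j)!.
Computing: 120 − 120 + 60 − 20 + 5 − 1 = 44.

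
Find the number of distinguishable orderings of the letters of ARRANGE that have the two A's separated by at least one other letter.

Total arrangements of ARRANGE: 7!/(2!·2!) = 1260.
If the two A's are adjacent, glue them into one block, leaving 6 items to arrange: (6)!/(2!) = 360 ways.
Hence 1260 − 360 = 900.

900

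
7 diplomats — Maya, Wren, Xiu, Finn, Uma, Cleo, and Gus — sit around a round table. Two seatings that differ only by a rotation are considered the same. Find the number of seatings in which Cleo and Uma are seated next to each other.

Glue Cleo and Uma into a block (2 internal orders). Seating 6 units around a circle gives (5)! arrangements.
So 2 × (5)! = 2 × 120 = 240.

240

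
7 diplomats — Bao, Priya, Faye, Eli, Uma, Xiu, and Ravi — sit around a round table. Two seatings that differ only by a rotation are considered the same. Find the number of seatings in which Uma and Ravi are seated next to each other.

Treat {Uma, Ravi} as one unit (2 internal orders) and seat the resulting 6 units around the table: (5)! circular arrangements.
So 2 × (5)! = 2 × 120 = 240.

240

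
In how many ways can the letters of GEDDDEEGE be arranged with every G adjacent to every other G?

Treat the 2 copies of G as a single block. The multiset to arrange is then {GG, D, D, D, E, E, E, E}, 8 items in all.
That gives (8)!/(4!·3!) = 280 arrangements.

280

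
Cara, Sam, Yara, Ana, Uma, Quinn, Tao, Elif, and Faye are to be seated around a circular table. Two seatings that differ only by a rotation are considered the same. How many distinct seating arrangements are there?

Around a circle, 9 distinct people have 9!/9 = (8)! = 40320 rotationally distinct seatings.

40320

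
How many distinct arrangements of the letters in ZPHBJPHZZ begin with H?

3360

With the first slot taken by H, it remains to arrange the other 8 letters (ZPBJPHZZ).
Those 8 letters have P appearing twice and Z appearing 3 times, giving (8)!/(3!·2!) = 3360.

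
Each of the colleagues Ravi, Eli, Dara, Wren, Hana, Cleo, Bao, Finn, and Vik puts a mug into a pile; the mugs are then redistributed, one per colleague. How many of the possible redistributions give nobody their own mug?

133496

This is the derangement count D_9: permutations of 9 items with no fixed point.
By inclusion–exclusion this is Σ_{j=0}^{9} (−1)^j C(9,j)·(9−j)!.
Computing: 362880 − 362880 + 181440 − 60480 + 15120 − 3024 + 504 − 72 + 9 − 1 = 133496.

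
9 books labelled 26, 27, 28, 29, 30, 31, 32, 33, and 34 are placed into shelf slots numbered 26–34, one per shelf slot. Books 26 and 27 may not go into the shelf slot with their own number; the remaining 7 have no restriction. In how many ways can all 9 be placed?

287280

Let Aᵢ (for i ∈ {26, 27}) be the placements that put book i in its forbidden shelf slot. Any j of these fix j positions, leaving (9−j)! ways to fill the rest, and there are C(2,j) ways to pick which j.
By inclusion–exclusion, the number of valid placements is Σ_{j=0}^{2} (−1)^j C(2,j)·(9−j)!.
Computing: 362880 − 80640 + 5040 = 287280.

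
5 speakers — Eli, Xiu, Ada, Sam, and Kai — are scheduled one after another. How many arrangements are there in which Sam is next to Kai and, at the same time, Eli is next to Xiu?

Treat {Sam,Kai} as one block (2 orders) and {Eli,Xiu} as another (2 orders).
That leaves 3 units to arrange: 2 × 2 × 3! = 4 × 6 = 24.

24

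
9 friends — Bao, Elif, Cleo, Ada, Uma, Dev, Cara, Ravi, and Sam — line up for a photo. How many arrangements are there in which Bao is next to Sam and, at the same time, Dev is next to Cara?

20160

Treat {Bao,Sam} as one block (2 orders) and {Dev,Cara} as another (2 orders).
That leaves 7 units to arrange: 2 × 2 × 7! = 4 × 5040 = 20160.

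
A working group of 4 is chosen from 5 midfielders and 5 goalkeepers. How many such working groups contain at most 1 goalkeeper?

55

Split by how many goalkeepers are chosen (0 through 1).
Sum: C(5,0)·C(5,4) + C(5,1)·C(5,3) = 5 + 50 = 55.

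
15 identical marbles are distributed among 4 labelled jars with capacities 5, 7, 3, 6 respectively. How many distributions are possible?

Without the upper bounds there are C(18,3) = 816 ways to split 15 among 4 jars.
Subtract solutions that violate a single cap (substitute x_i' = x_i − (cap_i+1)): x_1 ≥ 6 gives C(12,3) = 220; x_2 ≥ 8 gives C(10,3) = 120; x_3 ≥ 4 gives C(14,3) = 364; x_4 ≥ 7 gives C(11,3) = 165. Together 869.
Add back pairs where two caps are both exceeded: 4 + 56 + 10 + 20 + 1 + 35 = 126.
By inclusion–exclusion the count is 816 − 869 + 126 = 73.

73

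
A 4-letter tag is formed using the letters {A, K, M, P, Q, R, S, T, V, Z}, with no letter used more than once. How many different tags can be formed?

5040

Choose and order 4 of the 10 symbols: the first letter has 10 options, the next 9, then 8, 7.
That product is 10 × 9 × 8 × 7 = 5040.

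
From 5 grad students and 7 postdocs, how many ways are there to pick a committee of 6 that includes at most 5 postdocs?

Split by how many postdocs are chosen (0 through 5).
Sum: C(7,0)·C(5,6) + C(7,1)·C(5,5) + C(7,2)·C(5,4) + C(7,3)·C(5,3) + C(7,4)·C(5,2) + C(7,5)·C(5,1) = 0 + 7 + 105 + 350 + 350 + 105 = 917.

917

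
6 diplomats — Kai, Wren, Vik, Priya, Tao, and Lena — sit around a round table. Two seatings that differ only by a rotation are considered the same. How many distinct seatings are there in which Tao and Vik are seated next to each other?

Treat {Tao, Vik} as one unit (2 internal orders) and seat the resulting 5 units around the table: (4)! circular arrangements.
So 2 × (4)! = 2 × 24 = 48.

48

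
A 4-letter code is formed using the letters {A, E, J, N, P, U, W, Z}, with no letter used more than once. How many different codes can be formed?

1680

With no repetition, fill the 4 letters in order: 8 choices, then 7, down to 5.
8 × 7 × 6 × 5 = 1680.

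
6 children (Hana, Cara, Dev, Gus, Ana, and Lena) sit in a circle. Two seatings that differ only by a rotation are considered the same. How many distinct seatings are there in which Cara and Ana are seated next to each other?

48

Treat {Cara, Ana} as one unit (2 internal orders) and seat the resulting 5 units around the table: (4)! circular arrangements.
So 2 × (4)! = 2 × 24 = 48.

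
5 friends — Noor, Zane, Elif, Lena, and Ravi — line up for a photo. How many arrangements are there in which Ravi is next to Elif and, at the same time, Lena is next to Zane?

Treat {Ravi,Elif} as one block (2 orders) and {Lena,Zane} as another (2 orders).
That leaves 3 units to arrange: 2 × 2 × 3! = 4 × 6 = 24.

24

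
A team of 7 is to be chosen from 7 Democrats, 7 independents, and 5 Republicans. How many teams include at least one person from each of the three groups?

45374

With no constraint there are C(19,7) = 50388 possible selections.
Selections missing a whole group: no Democrats → C(12,7) = 792; no independents → C(12,7) = 792; no Republicans → C(14,7) = 3432.
Add back selections omitting two groups (i.e. drawn from a single group): C(7,7) + C(7,7) + C(5,7) = 2.
By inclusion–exclusion: 50388 − 5016 + 2 = 45374.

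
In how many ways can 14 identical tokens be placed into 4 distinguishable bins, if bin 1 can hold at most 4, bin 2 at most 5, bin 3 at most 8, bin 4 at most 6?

154

Ignoring the caps, the number of non-negative solutions to x_1+…+x_4 = 14 is C(17,3) = 680.
Subtract solutions that violate a single cap (substitute x_i' = x_i − (cap_i+1)): x_1 ≥ 5 gives C(12,3) = 220; x_2 ≥ 6 gives C(11,3) = 165; x_3 ≥ 9 gives C(8,3) = 56; x_4 ≥ 7 gives C(10,3) = 120. Together 561.
Add back pairs where two caps are both exceeded: 20 + 1 + 10 + 0 + 4 + 0 = 35.
By inclusion–exclusion the count is 680 − 561 + 35 = 154.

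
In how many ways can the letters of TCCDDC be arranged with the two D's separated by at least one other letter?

There are 6!/(3!·2!) = 60 arrangements of TCCDDC in total.
Arrangements with the D's together: treat DD as one letter, giving (5)!/(3!) = 20.
Hence 60 − 20 = 40.

40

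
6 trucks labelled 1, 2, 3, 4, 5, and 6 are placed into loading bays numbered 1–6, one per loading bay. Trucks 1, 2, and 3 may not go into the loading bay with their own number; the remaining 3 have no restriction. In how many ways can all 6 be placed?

426

Let Aᵢ (for i ∈ {1, 2, 3}) be the placements that put truck i in its forbidden loading bay. Any j of these fix j positions, leaving (6−j)! ways to fill the rest, and there are C(3,j) ways to pick which j.
By inclusion–exclusion, the number of valid placements is Σ_{j=0}^{3} (−1)^j C(3,j)·(6−j)!.
Computing: 720 − 360 + 72 − 6 = 426.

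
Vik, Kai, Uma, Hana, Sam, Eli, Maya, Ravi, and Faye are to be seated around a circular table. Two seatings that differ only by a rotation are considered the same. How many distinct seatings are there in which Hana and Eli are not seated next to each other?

30240

Without the restriction there are (8)! = 40320 seatings.
Seatings with Hana beside Eli: treat them as a block with 2 internal orders, giving 2 × (7)! = 10080.
Subtracting, 40320 − 10080 = 30240.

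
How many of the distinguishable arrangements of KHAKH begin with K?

12

Fix K in the first position and arrange the remaining 4 letters.
Those 4 letters have H appearing twice, giving (4)!/(2!) = 12.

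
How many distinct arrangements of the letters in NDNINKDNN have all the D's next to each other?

Treat the 2 copies of D as a single block. The multiset to arrange is then {DD, I, K, N, N, N, N, N}, 8 items in all.
That gives (8)!/(5!) = 336 arrangements.

336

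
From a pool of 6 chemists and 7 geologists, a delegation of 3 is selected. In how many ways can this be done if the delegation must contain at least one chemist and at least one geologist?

With no constraint there are C(13,3) = 286 possible selections.
Selections missing a whole group: no chemists → C(7,3) = 35; no geologists → C(6,3) = 20.
Both groups omitted at once is impossible, so 286 − 55 = 231.

231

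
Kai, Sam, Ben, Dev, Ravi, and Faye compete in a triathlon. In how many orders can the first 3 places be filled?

120

This is an ordered selection of 3 from 6: P(6,3).
That gives 6 × 5 × 4 = 120.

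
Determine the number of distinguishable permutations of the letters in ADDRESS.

The 7 letters of ADDRESS have repeats: D appearing twice and S appearing twice.
So there are 7! / (2!·2!) = 1260 distinguishable arrangements.

1260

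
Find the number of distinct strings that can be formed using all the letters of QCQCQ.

QCQCQ has 5 letters with C appearing twice and Q appearing 3 times.
So there are 5! / (3!·2!) = 10 distinguishable arrangements.

10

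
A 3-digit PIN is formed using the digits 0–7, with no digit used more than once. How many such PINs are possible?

336

With no repetition, fill the 3 digits in order: 8 choices, then 7, down to 6.
That product is 8 × 7 × 6 = 336.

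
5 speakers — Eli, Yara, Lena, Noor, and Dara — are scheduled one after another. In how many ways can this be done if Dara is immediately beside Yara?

48

Treat {Dara, Yara} as a single unit. There are 4 units to order, and the pair itself can be ordered 2 ways.
So the count is 2·(4)! = 48.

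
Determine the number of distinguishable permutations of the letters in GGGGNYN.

GGGGNYN has 7 letters with G appearing 4 times and N appearing twice.
So there are 7! / (4!·2!) = 105 distinguishable arrangements.

105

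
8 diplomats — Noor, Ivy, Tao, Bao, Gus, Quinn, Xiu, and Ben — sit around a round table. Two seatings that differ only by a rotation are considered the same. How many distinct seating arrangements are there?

Fix one person's seat to break rotational symmetry; the remaining 7 people can be arranged in (7)! = 5040 ways.

5040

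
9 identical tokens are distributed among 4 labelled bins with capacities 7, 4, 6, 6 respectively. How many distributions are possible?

161

Without the upper bounds there are C(12,3) = 220 ways to split 9 among 4 bins.
Subtract solutions that violate a single cap (substitute x_i' = x_i − (cap_i+1)): x_1 ≥ 8 gives C(4,3) = 4; x_2 ≥ 5 gives C(7,3) = 35; x_3 ≥ 7 gives C(5,3) = 10; x_4 ≥ 7 gives C(5,3) = 10. Together 59.
No two caps can be exceeded simultaneously, so the pair terms are all 0.
By inclusion–exclusion the count is 220 − 59 + 0 = 161.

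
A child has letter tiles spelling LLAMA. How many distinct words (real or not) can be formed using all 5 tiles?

LLAMA has 5 letters with A appearing twice and L appearing twice.
The number of distinct arrangements is 5!/(2!·2!) = 120/4 = 30.

30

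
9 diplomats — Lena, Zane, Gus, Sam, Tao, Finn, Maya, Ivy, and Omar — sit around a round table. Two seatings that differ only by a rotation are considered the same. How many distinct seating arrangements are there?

40320

Seat Lena anywhere (absorbing the rotational symmetry), then permute the other 8: (8)! = 40320.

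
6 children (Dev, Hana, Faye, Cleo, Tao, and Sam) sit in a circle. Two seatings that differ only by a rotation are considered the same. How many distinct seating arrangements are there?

120

Seat Dev anywhere (absorbing the rotational symmetry), then permute the other 5: (5)! = 120.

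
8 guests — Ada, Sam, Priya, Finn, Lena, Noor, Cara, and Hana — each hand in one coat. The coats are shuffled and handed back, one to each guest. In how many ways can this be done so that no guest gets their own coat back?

Count assignments avoiding every fixed point. For any j of the 8 guests fixed to their own coat, the other 8−j can be arranged in (8−j)! ways.
By inclusion–exclusion this is Σ_{j=0}^{8} (−1)^j C(8,j)·(8−j)!.
Computing: 40320 − 40320 + 20160 − 6720 + 1680 − 336 + 56 − 8 + 1 = 14833.

14833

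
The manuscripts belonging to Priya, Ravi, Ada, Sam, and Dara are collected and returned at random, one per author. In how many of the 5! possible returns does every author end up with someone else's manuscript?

Let Aᵢ be the assignments in which author i gets their own manuscript. We want the size of the complement of A₁∪…∪A_5.
By inclusion–exclusion this is Σ_{j=0}^{5} (−1)^j C(5,j)·(5−j)!.
Computing: 120 − 120 + 60 − 20 + 5 − 1 = 44.

44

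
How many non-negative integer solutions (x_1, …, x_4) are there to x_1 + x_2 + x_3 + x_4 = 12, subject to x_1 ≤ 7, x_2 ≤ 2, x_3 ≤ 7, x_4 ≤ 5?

Without the upper bounds there are C(15,3) = 455 ways to split 12 among 4 variables.
Subtract solutions that violate a single cap (substitute x_i' = x_i − (cap_i+1)): x_1 ≥ 8 gives C(7,3) = 35; x_2 ≥ 3 gives C(12,3) = 220; x_3 ≥ 8 gives C(7,3) = 35; x_4 ≥ 6 gives C(9,3) = 84. Together 374.
Add back pairs where two caps are both exceeded: 4 + 0 + 0 + 4 + 20 + 0 = 28.
By inclusion–exclusion the count is 455 − 374 + 28 = 109.

109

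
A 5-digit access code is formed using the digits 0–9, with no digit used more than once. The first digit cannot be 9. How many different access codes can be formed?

27216

The first digit has 10−1 = 9 choices (anything except 9).
The remaining 4 digits are filled from the other 9 symbols without repetition: 9 × 8 × 7 × 6 = 3024.
Total: 9 × 3024 = 27216.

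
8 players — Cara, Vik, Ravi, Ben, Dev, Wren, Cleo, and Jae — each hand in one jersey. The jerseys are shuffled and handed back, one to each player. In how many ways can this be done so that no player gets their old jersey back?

This is the derangement count D_8: permutations of 8 items with no fixed point.
By inclusion–exclusion this is Σ_{j=0}^{8} (−1)^j C(8,j)·(8−j)!.
Computing: 40320 − 40320 + 20160 − 6720 + 1680 − 336 + 56 − 8 + 1 = 14833.

14833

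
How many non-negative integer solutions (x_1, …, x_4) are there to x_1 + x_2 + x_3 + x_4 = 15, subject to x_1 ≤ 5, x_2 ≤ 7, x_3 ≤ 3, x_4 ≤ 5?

52

Ignoring the caps, the number of non-negative solutions to x_1+…+x_4 = 15 is C(18,3) = 816.
Subtract solutions that violate a single cap (substitute x_i' = x_i − (cap_i+1)): x_1 ≥ 6 gives C(12,3) = 220; x_2 ≥ 8 gives C(10,3) = 120; x_3 ≥ 4 gives C(14,3) = 364; x_4 ≥ 6 gives C(12,3) = 220. Together 924.
Add back pairs where two caps are both exceeded: 4 + 56 + 20 + 20 + 4 + 56 = 160.
By inclusion–exclusion the count is 816 − 924 + 160 = 52.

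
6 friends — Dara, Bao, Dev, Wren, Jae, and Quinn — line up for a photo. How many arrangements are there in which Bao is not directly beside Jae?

Of the 6! = 720 arrangements, those with Bao and Jae adjacent number 2 × 5! = 240 (treat the pair as a block with 2 internal orders).
Complementary counting: 720 − 240 = 480.

480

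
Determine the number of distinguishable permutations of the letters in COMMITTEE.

45360

Letter multiplicities in COMMITTEE: C×1, E×2, I×1, M×2, O×1, T×2.
Dividing 9! = 362880 by 2!·2!·2! = 8 for the repeated letters gives 45360.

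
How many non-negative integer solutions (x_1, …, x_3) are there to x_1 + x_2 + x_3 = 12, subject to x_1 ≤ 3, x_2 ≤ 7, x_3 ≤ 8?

22

By stars and bars, unrestricted non-negative solutions to x_1+…+x_3 = 12 number C(12+2,2) = 91.
Subtract solutions that violate a single cap (substitute x_i' = x_i − (cap_i+1)): x_1 ≥ 4 gives C(10,2) = 45; x_2 ≥ 8 gives C(6,2) = 15; x_3 ≥ 9 gives C(5,2) = 10. Together 70.
Add back pairs where two caps are both exceeded: 1 + 0 + 0 = 1.
By inclusion–exclusion the count is 91 − 70 + 1 = 22.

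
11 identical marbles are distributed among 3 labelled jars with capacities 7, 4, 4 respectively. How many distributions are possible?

15

Ignoring the caps, the number of non-negative solutions to x_1+…+x_3 = 11 is C(13,2) = 78.
Subtract solutions that violate a single cap (substitute x_i' = x_i − (cap_i+1)): x_1 ≥ 8 gives C(5,2) = 10; x_2 ≥ 5 gives C(8,2) = 28; x_3 ≥ 5 gives C(8,2) = 28. Together 66.
Add back pairs where two caps are both exceeded: 0 + 0 + 3 = 3.
By inclusion–exclusion the count is 78 − 66 + 3 = 15.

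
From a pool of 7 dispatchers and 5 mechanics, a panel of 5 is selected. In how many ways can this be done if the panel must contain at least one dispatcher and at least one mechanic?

770

With no constraint there are C(12,5) = 792 possible selections.
Subtract selections that omit an entire group: no dispatchers → C(5,5) = 1; no mechanics → C(7,5) = 21.
Both groups omitted at once is impossible, so 792 − 22 = 770.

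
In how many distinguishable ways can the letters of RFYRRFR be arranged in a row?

105

Letter multiplicities in RFYRRFR: F×2, R×4, Y×1.
The number of distinct arrangements is 7!/(4!·2!) = 5040/48 = 105.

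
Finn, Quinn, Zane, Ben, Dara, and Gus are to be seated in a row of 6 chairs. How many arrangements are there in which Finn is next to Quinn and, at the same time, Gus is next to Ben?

96

Treat {Finn,Quinn} as one block (2 orders) and {Gus,Ben} as another (2 orders).
That leaves 4 units to arrange: 2 × 2 × 4! = 4 × 24 = 96.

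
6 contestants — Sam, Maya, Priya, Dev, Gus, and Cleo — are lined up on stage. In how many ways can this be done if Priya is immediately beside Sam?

Treat {Priya, Sam} as a single unit. There are 5 units to order, and the pair itself can be ordered 2 ways.
So the count is 2·(5)! = 240.

240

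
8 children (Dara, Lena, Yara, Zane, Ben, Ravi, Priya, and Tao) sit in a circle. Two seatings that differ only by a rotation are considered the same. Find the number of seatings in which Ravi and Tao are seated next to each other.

1440

Treat {Ravi, Tao} as one unit (2 internal orders) and seat the resulting 7 units around the table: (6)! circular arrangements.
So 2 × (6)! = 2 × 720 = 1440.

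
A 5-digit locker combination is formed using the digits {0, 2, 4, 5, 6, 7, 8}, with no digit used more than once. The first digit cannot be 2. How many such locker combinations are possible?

The first digit has 7−1 = 6 choices (anything except 2).
The remaining 4 digits are filled from the other 6 symbols without repetition: 6 × 5 × 4 × 3 = 360.
Total: 6 × 360 = 2160.

2160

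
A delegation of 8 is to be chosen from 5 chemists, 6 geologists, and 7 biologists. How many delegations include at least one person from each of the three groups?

41811

With no constraint there are C(18,8) = 43758 possible selections.
Selections missing a whole group: no chemists → C(13,8) = 1287; no geologists → C(12,8) = 495; no biologists → C(11,8) = 165.
Add back selections omitting two groups (i.e. drawn from a single group): C(5,8) + C(6,8) + C(7,8) = 0.
By inclusion–exclusion: 43758 − 1947 + 0 = 41811.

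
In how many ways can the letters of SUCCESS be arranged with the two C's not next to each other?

There are 7!/(3!·2!) = 420 arrangements of SUCCESS in total.
Arrangements with the C's together: treat CC as one letter, giving (6)!/(3!) = 120.
Subtracting, 420 − 120 = 300 arrangements keep the C's apart.

300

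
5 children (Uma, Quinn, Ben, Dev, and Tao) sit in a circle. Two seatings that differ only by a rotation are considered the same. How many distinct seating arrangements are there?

24

Seat Uma anywhere (absorbing the rotational symmetry), then permute the other 4: (4)! = 24.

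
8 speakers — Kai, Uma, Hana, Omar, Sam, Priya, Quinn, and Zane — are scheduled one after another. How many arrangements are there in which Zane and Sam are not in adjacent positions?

30240

There are 8! = 40320 arrangements in all. If Zane and Sam are adjacent, merging them into one block gives 2·(7)! = 10080 arrangements.
So 40320 − 10080 = 30240 arrangements keep them apart.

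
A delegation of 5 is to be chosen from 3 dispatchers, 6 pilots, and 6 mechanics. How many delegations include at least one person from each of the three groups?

Unrestricted: C(15,5) = 3003 ways to pick any 5 of the 15.
Selections missing a whole group: no dispatchers → C(12,5) = 792; no pilots → C(9,5) = 126; no mechanics → C(9,5) = 126.
Add back selections omitting two groups (i.e. drawn from a single group): C(3,5) + C(6,5) + C(6,5) = 12.
By inclusion–exclusion: 3003 − 1044 + 12 = 1971.

1971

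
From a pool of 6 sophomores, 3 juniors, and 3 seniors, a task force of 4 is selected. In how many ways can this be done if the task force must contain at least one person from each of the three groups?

243

Unrestricted: C(12,4) = 495 ways to pick any 4 of the 12.
Selections missing a whole group: no sophomores → C(6,4) = 15; no juniors → C(9,4) = 126; no seniors → C(9,4) = 126.
Add back selections omitting two groups (i.e. drawn from a single group): C(6,4) + C(3,4) + C(3,4) = 15.
By inclusion–exclusion: 495 − 267 + 15 = 243.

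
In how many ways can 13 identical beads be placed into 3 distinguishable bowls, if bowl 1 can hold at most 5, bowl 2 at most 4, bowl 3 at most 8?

Ignoring the caps, the number of non-negative solutions to x_1+…+x_3 = 13 is C(15,2) = 105.
Subtract solutions that violate a single cap (substitute x_i' = x_i − (cap_i+1)): x_1 ≥ 6 gives C(9,2) = 36; x_2 ≥ 5 gives C(10,2) = 45; x_3 ≥ 9 gives C(6,2) = 15. Together 96.
Add back pairs where two caps are both exceeded: 6 + 0 + 0 = 6.
By inclusion–exclusion the count is 105 − 96 + 6 = 15.

15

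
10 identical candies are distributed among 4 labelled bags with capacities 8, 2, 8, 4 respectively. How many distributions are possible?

Without the upper bounds there are C(13,3) = 286 ways to split 10 among 4 bags.
Subtract solutions that violate a single cap (substitute x_i' = x_i − (cap_i+1)): x_1 ≥ 9 gives C(4,3) = 4; x_2 ≥ 3 gives C(10,3) = 120; x_3 ≥ 9 gives C(4,3) = 4; x_4 ≥ 5 gives C(8,3) = 56. Together 184.
Add back pairs where two caps are both exceeded: 0 + 0 + 0 + 0 + 10 + 0 = 10.
By inclusion–exclusion the count is 286 − 184 + 10 = 112.

112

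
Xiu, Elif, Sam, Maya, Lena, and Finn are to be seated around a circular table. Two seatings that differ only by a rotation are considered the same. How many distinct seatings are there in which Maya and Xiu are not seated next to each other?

72

Without the restriction there are (5)! = 120 seatings.
Those with Maya next to Xiu: fuse the pair into one unit and seat 5 units around a circle — 2·(4)! = 48.
Subtracting, 120 − 48 = 72.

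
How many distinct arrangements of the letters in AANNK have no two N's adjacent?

18

Total arrangements of AANNK: 5!/(2!·2!) = 30.
If the two N's are adjacent, glue them into one block, leaving 4 items to arrange: (4)!/(2!) = 12 ways.
Subtracting, 30 − 12 = 18 arrangements keep the N's apart.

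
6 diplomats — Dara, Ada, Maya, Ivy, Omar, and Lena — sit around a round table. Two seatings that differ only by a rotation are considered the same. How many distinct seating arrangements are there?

120

Seat Dara anywhere (absorbing the rotational symmetry), then permute the other 5: (5)! = 120.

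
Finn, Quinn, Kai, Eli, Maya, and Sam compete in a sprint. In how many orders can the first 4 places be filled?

This is an ordered selection of 4 from 6: P(6,4).
That gives 6 × 5 × 4 × 3 = 360.

360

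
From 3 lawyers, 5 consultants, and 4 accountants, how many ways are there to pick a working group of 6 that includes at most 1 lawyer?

Split by how many lawyers are chosen (0 through 1).
Sum: C(3,0)·C(9,6) + C(3,1)·C(9,5) = 84 + 378 = 462.

462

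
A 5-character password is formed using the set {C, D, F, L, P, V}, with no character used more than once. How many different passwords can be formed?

This is a permutation of 5 out of 6: P(6,5) = 6!/1!.
That product is 6 × 5 × 4 × 3 × 2 = 720.

720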